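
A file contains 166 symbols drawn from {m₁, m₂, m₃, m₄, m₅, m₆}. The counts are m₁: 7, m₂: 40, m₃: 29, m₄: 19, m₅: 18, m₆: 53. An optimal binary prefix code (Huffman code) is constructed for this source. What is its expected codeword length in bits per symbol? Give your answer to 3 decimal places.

Probabilities are the counts divided by 166.
Repeatedly combine the two least-probable nodes; the expected code length is the sum of the merged weights.
merge 7/166 + 9/83 → 25/166
merge 19/166 + 25/166 → 22/83
merge 29/166 + 20/83 → 69/166
merge 22/83 + 53/166 → 97/166
merge 69/166 + 97/166 → 1
L = 25/166 + 22/83 + 69/166 + 97/166 + 1 = 401/166 ≈ 2.416 bits/symbol.

2.416 bits/symbol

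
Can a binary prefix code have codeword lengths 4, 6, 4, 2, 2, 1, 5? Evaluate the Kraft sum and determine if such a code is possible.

With common denominator 2^6 = 64: Σ 2^(−ℓᵢ) = 4/64 + 1/64 + 4/64 + 16/64 + 16/64 + 32/64 + 2/64 = 75/64 = 1.171875.
Kraft's inequality requires Σ ≤ 1; here Σ = 1.171875 > 1, so no such prefix code exists.

1.171875; no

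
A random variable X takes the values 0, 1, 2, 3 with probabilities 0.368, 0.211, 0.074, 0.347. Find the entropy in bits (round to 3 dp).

H = −Σ pᵢ log₂ pᵢ.
−0.368·log₂(0.368) = 0.5307
−0.211·log₂(0.211) = 0.4736
−0.074·log₂(0.074) = 0.2780
−0.347·log₂(0.347) = 0.5299
Sum ≈ 1.8122 → 1.812 bits.

1.812 bits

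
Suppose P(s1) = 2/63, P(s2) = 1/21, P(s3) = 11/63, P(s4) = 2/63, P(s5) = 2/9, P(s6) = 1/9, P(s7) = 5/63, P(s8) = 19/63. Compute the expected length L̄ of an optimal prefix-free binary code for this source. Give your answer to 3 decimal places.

Repeatedly combine the two least-probable nodes; the expected code length is the sum of the merged weights.
merge 2/63 + 2/63 → 4/63
merge 1/21 + 4/63 → 1/9
merge 5/63 + 1/9 → 4/21
merge 1/9 + 11/63 → 2/7
merge 4/21 + 2/9 → 26/63
merge 2/7 + 19/63 → 37/63
merge 26/63 + 37/63 → 1
L = 4/63 + 1/9 + 4/21 + 2/7 + 26/63 + 37/63 + 1 = 167/63 ≈ 2.651 bits/symbol.

2.651 bits/symbol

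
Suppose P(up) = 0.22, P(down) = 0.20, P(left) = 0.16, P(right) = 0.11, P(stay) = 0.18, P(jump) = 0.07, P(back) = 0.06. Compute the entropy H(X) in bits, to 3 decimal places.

2.676 bits

H = −Σ pᵢ log₂ pᵢ.
−0.22·log₂(0.22) = 0.4806
−0.20·log₂(0.20) = 0.4644
−0.16·log₂(0.16) = 0.4230
−0.11·log₂(0.11) = 0.3503
−0.18·log₂(0.18) = 0.4453
−0.07·log₂(0.07) = 0.2686
−0.06·log₂(0.06) = 0.2435
Sum ≈ 2.6757 → 2.676 bits.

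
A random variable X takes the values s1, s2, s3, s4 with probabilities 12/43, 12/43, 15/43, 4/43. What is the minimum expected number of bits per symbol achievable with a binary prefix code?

2 bits/symbol

Repeatedly combine the two least-probable nodes; the expected code length is the sum of the merged weights.
merge 4/43 + 12/43 → 16/43
merge 12/43 + 15/43 → 27/43
merge 16/43 + 27/43 → 1
L = 16/43 + 27/43 + 1 = 2 bits/symbol.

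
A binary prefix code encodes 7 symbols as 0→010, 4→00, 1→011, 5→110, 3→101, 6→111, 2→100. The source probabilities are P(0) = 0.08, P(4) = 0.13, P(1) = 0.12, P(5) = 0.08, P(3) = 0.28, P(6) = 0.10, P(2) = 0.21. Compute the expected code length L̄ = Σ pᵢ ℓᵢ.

L̄ = Σ pᵢ·ℓᵢ = 0.08·3 + 0.13·2 + 0.12·3 + 0.08·3 + 0.28·3 + 0.10·3 + 0.21·3 = 2.87 bits/symbol.

2.87 bits/symbol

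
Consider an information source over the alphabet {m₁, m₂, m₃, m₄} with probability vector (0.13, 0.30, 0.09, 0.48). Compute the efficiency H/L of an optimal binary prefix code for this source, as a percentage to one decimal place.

99.1%

Entropy H = −Σ p log₂ p ≈ 1.7247 bits.
Huffman merges: 9/100+13/100→11/50; 11/50+3/10→13/25; 12/25+13/25→1. L = 87/50 ≈ 1.7400.
Efficiency = H/L = 1.7247/1.7400 = 99.1%.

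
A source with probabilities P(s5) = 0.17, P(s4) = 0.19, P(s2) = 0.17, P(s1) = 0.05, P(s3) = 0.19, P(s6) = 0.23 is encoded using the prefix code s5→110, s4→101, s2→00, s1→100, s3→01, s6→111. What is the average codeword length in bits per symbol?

2.64 bits/symbol

L̄ = Σ pᵢ·ℓᵢ = 0.17·3 + 0.19·3 + 0.17·2 + 0.05·3 + 0.19·2 + 0.23·3 = 2.64 bits/symbol.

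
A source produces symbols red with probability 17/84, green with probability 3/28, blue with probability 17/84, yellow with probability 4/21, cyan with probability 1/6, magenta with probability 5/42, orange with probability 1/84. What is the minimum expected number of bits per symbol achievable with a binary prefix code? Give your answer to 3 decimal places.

Repeatedly combine the two least-probable nodes; the expected code length is the sum of the merged weights.
merge 1/84 + 3/28 → 5/42
merge 5/42 + 5/42 → 5/21
merge 1/6 + 4/21 → 5/14
merge 17/84 + 17/84 → 17/42
merge 5/21 + 5/14 → 25/42
merge 17/42 + 25/42 → 1
L = 5/42 + 5/21 + 5/14 + 17/42 + 25/42 + 1 = 19/7 ≈ 2.714 bits/symbol.

2.714 bits/symbol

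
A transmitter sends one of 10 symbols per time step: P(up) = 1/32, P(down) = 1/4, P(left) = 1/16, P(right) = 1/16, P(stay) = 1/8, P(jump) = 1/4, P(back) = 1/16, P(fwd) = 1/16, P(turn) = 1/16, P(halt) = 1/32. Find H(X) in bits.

2.9375 bits

Each probability is a power of 1/2, so log₂(1/p) is an integer.
H = Σ p·log₂(1/p) = 1/32·5 + 1/4·2 + 1/16·4 + 1/16·4 + 1/8·3 + 1/4·2 + 1/16·4 + 1/16·4 + 1/16·4 + 1/32·5 = 2.9375 bits.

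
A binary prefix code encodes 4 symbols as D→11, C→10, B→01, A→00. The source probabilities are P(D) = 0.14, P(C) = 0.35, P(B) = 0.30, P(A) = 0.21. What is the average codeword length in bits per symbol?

2 bits/symbol

L̄ = Σ pᵢ·ℓᵢ = 0.14·2 + 0.35·2 + 0.30·2 + 0.21·2 = 2 bits/symbol.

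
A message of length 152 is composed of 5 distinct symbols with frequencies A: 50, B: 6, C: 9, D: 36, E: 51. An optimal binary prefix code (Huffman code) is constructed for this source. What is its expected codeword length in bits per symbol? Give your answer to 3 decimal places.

Probabilities are the counts divided by 152.
Repeatedly combine the two least-probable nodes; the expected code length is the sum of the merged weights.
merge 3/76 + 9/152 → 15/152
merge 15/152 + 9/38 → 51/152
merge 25/76 + 51/152 → 101/152
merge 51/152 + 101/152 → 1
L = 15/152 + 51/152 + 101/152 + 1 = 319/152 ≈ 2.099 bits/symbol.

2.099 bits/symbol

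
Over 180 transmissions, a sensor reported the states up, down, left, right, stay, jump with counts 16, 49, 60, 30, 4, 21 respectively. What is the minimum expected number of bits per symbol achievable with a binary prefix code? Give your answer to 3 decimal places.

2.339 bits/symbol

Probabilities are the counts divided by 180.
Repeatedly combine the two least-probable nodes; the expected code length is the sum of the merged weights.
merge 1/45 + 4/45 → 1/9
merge 1/9 + 7/60 → 41/180
merge 1/6 + 41/180 → 71/180
merge 49/180 + 1/3 → 109/180
merge 71/180 + 109/180 → 1
L = 1/9 + 41/180 + 71/180 + 109/180 + 1 = 421/180 ≈ 2.339 bits/symbol.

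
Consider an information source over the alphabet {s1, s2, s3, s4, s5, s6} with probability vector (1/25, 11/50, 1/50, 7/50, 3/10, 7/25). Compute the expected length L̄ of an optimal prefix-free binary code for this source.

Repeatedly combine the two least-probable nodes; the expected code length is the sum of the merged weights.
merge 1/50 + 1/25 → 3/50
merge 3/50 + 7/50 → 1/5
merge 1/5 + 11/50 → 21/50
merge 7/25 + 3/10 → 29/50
merge 21/50 + 29/50 → 1
L = 3/50 + 1/5 + 21/50 + 29/50 + 1 = 113/50 = 2.26 bits/symbol.

2.26 bits/symbol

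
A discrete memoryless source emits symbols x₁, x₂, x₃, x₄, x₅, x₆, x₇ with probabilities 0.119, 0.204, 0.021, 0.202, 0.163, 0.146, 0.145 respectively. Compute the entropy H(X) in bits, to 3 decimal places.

2.652 bits

H = −Σ pᵢ log₂ pᵢ.
−0.119·log₂(0.119) = 0.3654
−0.204·log₂(0.204) = 0.4678
−0.021·log₂(0.021) = 0.1170
−0.202·log₂(0.202) = 0.4661
−0.163·log₂(0.163) = 0.4266
−0.146·log₂(0.146) = 0.4053
−0.145·log₂(0.145) = 0.4040
Sum ≈ 2.6523 → 2.652 bits.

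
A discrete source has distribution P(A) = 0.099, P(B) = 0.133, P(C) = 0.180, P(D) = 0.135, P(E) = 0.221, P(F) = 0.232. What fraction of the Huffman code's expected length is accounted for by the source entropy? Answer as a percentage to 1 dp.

Entropy H = −Σ p log₂ p ≈ 2.5230 bits.
Huffman merges: 99/1000+133/1000→29/125; 27/200+9/50→63/200; 221/1000+29/125→453/1000; 29/125+63/200→547/1000; 453/1000+547/1000→1. L = 2547/1000 ≈ 2.5470.
Efficiency = H/L = 2.5230/2.5470 = 99.1%.

99.1%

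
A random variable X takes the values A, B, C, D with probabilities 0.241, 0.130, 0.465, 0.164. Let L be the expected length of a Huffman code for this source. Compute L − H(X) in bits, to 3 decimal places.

Entropy H = −Σ p log₂ p ≈ 1.8188 bits.
Huffman merges: 13/100+41/250→147/500; 241/1000+147/500→107/200; 93/200+107/200→1. L = 1829/1000 ≈ 1.8290.
L − H = 1.8290 − 1.8188 = 0.010 bits.

0.010 bits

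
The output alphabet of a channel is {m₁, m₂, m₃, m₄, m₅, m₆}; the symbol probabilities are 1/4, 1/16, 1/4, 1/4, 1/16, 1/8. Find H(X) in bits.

2.375 bits

Each probability is a power of 1/2, so log₂(1/p) is an integer.
H = Σ p·log₂(1/p) = 1/4·2 + 1/16·4 + 1/4·2 + 1/4·2 + 1/16·4 + 1/8·3 = 2.375 bits.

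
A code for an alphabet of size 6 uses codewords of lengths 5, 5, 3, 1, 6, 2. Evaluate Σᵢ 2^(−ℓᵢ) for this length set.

0.953125

With common denominator 2^6 = 64: Σ 2^(−ℓᵢ) = 2/64 + 2/64 + 8/64 + 32/64 + 1/64 + 16/64 = 61/64 = 0.953125.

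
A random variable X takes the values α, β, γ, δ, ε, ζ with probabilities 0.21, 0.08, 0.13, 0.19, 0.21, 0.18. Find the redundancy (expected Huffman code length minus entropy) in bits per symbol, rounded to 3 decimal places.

0.060 bits

Entropy H = −Σ p log₂ p ≈ 2.5203 bits.
Huffman merges: 2/25+13/100→21/100; 9/50+19/100→37/100; 21/100+21/100→21/50; 21/100+37/100→29/50; 21/50+29/50→1. L = 129/50 ≈ 2.5800.
L − H = 2.5800 − 2.5203 = 0.060 bits.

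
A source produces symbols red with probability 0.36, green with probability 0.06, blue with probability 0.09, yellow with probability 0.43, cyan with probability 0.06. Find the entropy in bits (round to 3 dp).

1.854 bits

H = −Σ pᵢ log₂ pᵢ.
−0.36·log₂(0.36) = 0.5306
−0.06·log₂(0.06) = 0.2435
−0.09·log₂(0.09) = 0.3127
−0.43·log₂(0.43) = 0.5236
−0.06·log₂(0.06) = 0.2435
Sum ≈ 1.8539 → 1.854 bits.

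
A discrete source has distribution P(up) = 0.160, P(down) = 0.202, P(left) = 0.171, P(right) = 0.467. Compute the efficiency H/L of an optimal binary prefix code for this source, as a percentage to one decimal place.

Entropy H = −Σ p log₂ p ≈ 1.8378 bits.
Huffman merges: 4/25+171/1000→331/1000; 101/500+331/1000→533/1000; 467/1000+533/1000→1. L = 233/125 ≈ 1.8640.
Efficiency = H/L = 1.8378/1.8640 = 98.6%.

98.6%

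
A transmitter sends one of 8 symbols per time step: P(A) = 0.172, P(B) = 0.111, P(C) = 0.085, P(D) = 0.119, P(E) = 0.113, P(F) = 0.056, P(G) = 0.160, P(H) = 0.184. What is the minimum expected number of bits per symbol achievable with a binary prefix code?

2.957 bits/symbol

Repeatedly combine the two least-probable nodes; the expected code length is the sum of the merged weights.
merge 7/125 + 17/200 → 141/1000
merge 111/1000 + 113/1000 → 28/125
merge 119/1000 + 141/1000 → 13/50
merge 4/25 + 43/250 → 83/250
merge 23/125 + 28/125 → 51/125
merge 13/50 + 83/250 → 74/125
merge 51/125 + 74/125 → 1
L = 141/1000 + 28/125 + 13/50 + 83/250 + 51/125 + 74/125 + 1 = 2957/1000 = 2.957 bits/symbol.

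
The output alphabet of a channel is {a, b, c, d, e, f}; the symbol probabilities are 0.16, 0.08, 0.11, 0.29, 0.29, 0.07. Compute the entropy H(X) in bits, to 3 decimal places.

2.369 bits

H = −Σ pᵢ log₂ pᵢ.
−0.16·log₂(0.16) = 0.4230
−0.08·log₂(0.08) = 0.2915
−0.11·log₂(0.11) = 0.3503
−0.29·log₂(0.29) = 0.5179
−0.29·log₂(0.29) = 0.5179
−0.07·log₂(0.07) = 0.2686
Sum ≈ 2.3692 → 2.369 bits.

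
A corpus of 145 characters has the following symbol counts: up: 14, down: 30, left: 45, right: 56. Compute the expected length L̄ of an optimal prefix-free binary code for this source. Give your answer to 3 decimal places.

1.917 bits/symbol

Probabilities are the counts divided by 145.
Repeatedly combine the two least-probable nodes; the expected code length is the sum of the merged weights.
merge 14/145 + 6/29 → 44/145
merge 44/145 + 9/29 → 89/145
merge 56/145 + 89/145 → 1
L = 44/145 + 89/145 + 1 = 278/145 ≈ 1.917 bits/symbol.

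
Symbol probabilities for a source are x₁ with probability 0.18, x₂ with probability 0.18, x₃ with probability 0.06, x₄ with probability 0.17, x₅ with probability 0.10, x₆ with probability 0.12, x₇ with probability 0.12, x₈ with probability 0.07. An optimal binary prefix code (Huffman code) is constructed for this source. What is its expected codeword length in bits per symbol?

Repeatedly combine the two least-probable nodes; the expected code length is the sum of the merged weights.
merge 3/50 + 7/100 → 13/100
merge 1/10 + 3/25 → 11/50
merge 3/25 + 13/100 → 1/4
merge 17/100 + 9/50 → 7/20
merge 9/50 + 11/50 → 2/5
merge 1/4 + 7/20 → 3/5
merge 2/5 + 3/5 → 1
L = 13/100 + 11/50 + 1/4 + 7/20 + 2/5 + 3/5 + 1 = 59/20 = 2.95 bits/symbol.

2.95 bits/symbol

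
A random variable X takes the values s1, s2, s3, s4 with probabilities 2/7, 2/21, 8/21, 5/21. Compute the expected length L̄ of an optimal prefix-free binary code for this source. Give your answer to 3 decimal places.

1.952 bits/symbol

Repeatedly combine the two least-probable nodes; the expected code length is the sum of the merged weights.
merge 2/21 + 5/21 → 1/3
merge 2/7 + 1/3 → 13/21
merge 8/21 + 13/21 → 1
L = 1/3 + 13/21 + 1 = 41/21 ≈ 1.952 bits/symbol.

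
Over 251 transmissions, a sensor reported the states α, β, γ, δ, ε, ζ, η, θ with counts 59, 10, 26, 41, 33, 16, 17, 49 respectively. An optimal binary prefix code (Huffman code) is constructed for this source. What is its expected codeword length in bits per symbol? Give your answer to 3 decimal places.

2.845 bits/symbol

Probabilities are the counts divided by 251.
Repeatedly combine the two least-probable nodes; the expected code length is the sum of the merged weights.
merge 10/251 + 16/251 → 26/251
merge 17/251 + 26/251 → 43/251
merge 26/251 + 33/251 → 59/251
merge 41/251 + 43/251 → 84/251
merge 49/251 + 59/251 → 108/251
merge 59/251 + 84/251 → 143/251
merge 108/251 + 143/251 → 1
L = 26/251 + 43/251 + 59/251 + 84/251 + 108/251 + 143/251 + 1 = 714/251 ≈ 2.845 bits/symbol.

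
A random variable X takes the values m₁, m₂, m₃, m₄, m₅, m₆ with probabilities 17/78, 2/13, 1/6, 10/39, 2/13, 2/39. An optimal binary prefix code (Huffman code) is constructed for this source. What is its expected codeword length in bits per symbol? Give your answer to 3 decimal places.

Repeatedly combine the two least-probable nodes; the expected code length is the sum of the merged weights.
merge 2/39 + 2/13 → 8/39
merge 2/13 + 1/6 → 25/78
merge 8/39 + 17/78 → 11/26
merge 10/39 + 25/78 → 15/26
merge 11/26 + 15/26 → 1
L = 8/39 + 25/78 + 11/26 + 15/26 + 1 = 197/78 ≈ 2.526 bits/symbol.

2.526 bits/symbol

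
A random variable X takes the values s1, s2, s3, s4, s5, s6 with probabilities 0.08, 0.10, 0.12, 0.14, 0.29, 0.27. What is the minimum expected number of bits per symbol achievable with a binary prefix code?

Repeatedly combine the two least-probable nodes; the expected code length is the sum of the merged weights.
merge 2/25 + 1/10 → 9/50
merge 3/25 + 7/50 → 13/50
merge 9/50 + 13/50 → 11/25
merge 27/100 + 29/100 → 14/25
merge 11/25 + 14/25 → 1
L = 9/50 + 13/50 + 11/25 + 14/25 + 1 = 61/25 = 2.44 bits/symbol.

2.44 bits/symbol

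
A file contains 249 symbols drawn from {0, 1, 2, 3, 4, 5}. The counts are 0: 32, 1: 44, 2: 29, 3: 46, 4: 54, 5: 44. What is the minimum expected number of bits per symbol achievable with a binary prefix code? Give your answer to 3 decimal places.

Probabilities are the counts divided by 249.
Repeatedly combine the two least-probable nodes; the expected code length is the sum of the merged weights.
merge 29/249 + 32/249 → 61/249
merge 44/249 + 44/249 → 88/249
merge 46/249 + 18/83 → 100/249
merge 61/249 + 88/249 → 149/249
merge 100/249 + 149/249 → 1
L = 61/249 + 88/249 + 100/249 + 149/249 + 1 = 647/249 ≈ 2.598 bits/symbol.

2.598 bits/symbol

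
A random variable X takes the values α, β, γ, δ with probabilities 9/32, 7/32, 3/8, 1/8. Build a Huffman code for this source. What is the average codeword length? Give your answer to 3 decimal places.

1.969 bits/symbol

Repeatedly combine the two least-probable nodes; the expected code length is the sum of the merged weights.
merge 1/8 + 7/32 → 11/32
merge 9/32 + 11/32 → 5/8
merge 3/8 + 5/8 → 1
L = 11/32 + 5/8 + 1 = 63/32 ≈ 1.969 bits/symbol.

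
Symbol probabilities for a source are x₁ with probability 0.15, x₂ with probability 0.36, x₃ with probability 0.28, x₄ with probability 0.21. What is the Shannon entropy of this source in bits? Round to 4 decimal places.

H = −Σ pᵢ log₂ pᵢ.
−0.15·log₂(0.15) = 0.4105
−0.36·log₂(0.36) = 0.5306
−0.28·log₂(0.28) = 0.5142
−0.21·log₂(0.21) = 0.4728
Sum ≈ 1.9282 → 1.9282 bits.

1.9282 bits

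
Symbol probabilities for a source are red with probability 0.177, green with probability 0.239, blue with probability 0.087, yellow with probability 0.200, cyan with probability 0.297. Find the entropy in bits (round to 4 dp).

2.2268 bits

H = −Σ pᵢ log₂ pᵢ.
−0.177·log₂(0.177) = 0.4422
−0.239·log₂(0.239) = 0.4935
−0.087·log₂(0.087) = 0.3065
−0.200·log₂(0.200) = 0.4644
−0.297·log₂(0.297) = 0.5202
Sum ≈ 2.2268 → 2.2268 bits.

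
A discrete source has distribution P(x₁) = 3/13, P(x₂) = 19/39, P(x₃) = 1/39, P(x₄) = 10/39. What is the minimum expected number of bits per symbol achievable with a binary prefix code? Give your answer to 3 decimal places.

Repeatedly combine the two least-probable nodes; the expected code length is the sum of the merged weights.
merge 1/39 + 3/13 → 10/39
merge 10/39 + 10/39 → 20/39
merge 19/39 + 20/39 → 1
L = 10/39 + 20/39 + 1 = 23/13 ≈ 1.769 bits/symbol.

1.769 bits/symbol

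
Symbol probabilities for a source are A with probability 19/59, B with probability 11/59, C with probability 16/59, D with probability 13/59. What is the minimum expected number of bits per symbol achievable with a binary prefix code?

2 bits/symbol

Repeatedly combine the two least-probable nodes; the expected code length is the sum of the merged weights.
merge 11/59 + 13/59 → 24/59
merge 16/59 + 19/59 → 35/59
merge 24/59 + 35/59 → 1
L = 24/59 + 35/59 + 1 = 2 bits/symbol.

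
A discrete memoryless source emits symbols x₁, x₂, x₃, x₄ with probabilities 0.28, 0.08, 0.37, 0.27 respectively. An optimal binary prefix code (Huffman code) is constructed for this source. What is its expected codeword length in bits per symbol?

Repeatedly combine the two least-probable nodes; the expected code length is the sum of the merged weights.
merge 2/25 + 27/100 → 7/20
merge 7/25 + 7/20 → 63/100
merge 37/100 + 63/100 → 1
L = 7/20 + 63/100 + 1 = 99/50 = 1.98 bits/symbol.

1.98 bits/symbol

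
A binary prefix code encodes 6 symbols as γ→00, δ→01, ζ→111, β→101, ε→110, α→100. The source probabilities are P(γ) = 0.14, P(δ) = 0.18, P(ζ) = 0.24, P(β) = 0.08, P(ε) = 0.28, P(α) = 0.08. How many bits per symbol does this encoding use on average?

L̄ = Σ pᵢ·ℓᵢ = 0.14·2 + 0.18·2 + 0.24·3 + 0.08·3 + 0.28·3 + 0.08·3 = 2.68 bits/symbol.

2.68 bits/symbol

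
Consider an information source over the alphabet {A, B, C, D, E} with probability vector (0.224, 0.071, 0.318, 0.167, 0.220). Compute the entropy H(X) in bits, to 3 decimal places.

2.192 bits

H = −Σ pᵢ log₂ pᵢ.
−0.224·log₂(0.224) = 0.4835
−0.071·log₂(0.071) = 0.2709
−0.318·log₂(0.318) = 0.5256
−0.167·log₂(0.167) = 0.4312
−0.220·log₂(0.220) = 0.4806
Sum ≈ 2.1918 → 2.192 bits.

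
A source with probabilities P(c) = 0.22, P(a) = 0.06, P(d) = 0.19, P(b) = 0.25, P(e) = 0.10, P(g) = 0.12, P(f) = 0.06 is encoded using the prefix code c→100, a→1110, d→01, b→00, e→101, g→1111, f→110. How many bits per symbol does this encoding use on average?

L̄ = Σ pᵢ·ℓᵢ = 0.22·3 + 0.06·4 + 0.19·2 + 0.25·2 + 0.10·3 + 0.12·4 + 0.06·3 = 2.74 bits/symbol.

2.74 bits/symbol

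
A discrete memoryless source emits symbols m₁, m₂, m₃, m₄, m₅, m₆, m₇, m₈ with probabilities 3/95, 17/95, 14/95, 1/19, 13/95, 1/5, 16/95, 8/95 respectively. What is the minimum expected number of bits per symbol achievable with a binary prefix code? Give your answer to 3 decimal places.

Repeatedly combine the two least-probable nodes; the expected code length is the sum of the merged weights.
merge 3/95 + 1/19 → 8/95
merge 8/95 + 8/95 → 16/95
merge 13/95 + 14/95 → 27/95
merge 16/95 + 16/95 → 32/95
merge 17/95 + 1/5 → 36/95
merge 27/95 + 32/95 → 59/95
merge 36/95 + 59/95 → 1
L = 8/95 + 16/95 + 27/95 + 32/95 + 36/95 + 59/95 + 1 = 273/95 ≈ 2.874 bits/symbol.

2.874 bits/symbol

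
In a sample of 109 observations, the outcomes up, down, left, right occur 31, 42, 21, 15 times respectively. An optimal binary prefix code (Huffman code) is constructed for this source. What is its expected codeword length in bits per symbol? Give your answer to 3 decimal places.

Probabilities are the counts divided by 109.
Repeatedly combine the two least-probable nodes; the expected code length is the sum of the merged weights.
merge 15/109 + 21/109 → 36/109
merge 31/109 + 36/109 → 67/109
merge 42/109 + 67/109 → 1
L = 36/109 + 67/109 + 1 = 212/109 ≈ 1.945 bits/symbol.

1.945 bits/symbol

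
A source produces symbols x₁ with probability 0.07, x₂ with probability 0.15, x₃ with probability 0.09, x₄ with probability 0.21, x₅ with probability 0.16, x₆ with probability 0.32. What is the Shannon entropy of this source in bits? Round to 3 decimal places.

2.414 bits

H = −Σ pᵢ log₂ pᵢ.
−0.07·log₂(0.07) = 0.2686
−0.15·log₂(0.15) = 0.4105
−0.09·log₂(0.09) = 0.3127
−0.21·log₂(0.21) = 0.4728
−0.16·log₂(0.16) = 0.4230
−0.32·log₂(0.32) = 0.5260
Sum ≈ 2.4136 → 2.414 bits.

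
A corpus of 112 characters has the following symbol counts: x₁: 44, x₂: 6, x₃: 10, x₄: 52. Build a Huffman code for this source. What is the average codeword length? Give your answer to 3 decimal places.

Probabilities are the counts divided by 112.
Repeatedly combine the two least-probable nodes; the expected code length is the sum of the merged weights.
merge 3/56 + 5/56 → 1/7
merge 1/7 + 11/28 → 15/28
merge 13/28 + 15/28 → 1
L = 1/7 + 15/28 + 1 = 47/28 ≈ 1.679 bits/symbol.

1.679 bits/symbol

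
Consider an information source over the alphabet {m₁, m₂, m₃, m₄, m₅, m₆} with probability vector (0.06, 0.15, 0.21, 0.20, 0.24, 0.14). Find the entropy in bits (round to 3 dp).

2.483 bits

H = −Σ pᵢ log₂ pᵢ.
−0.06·log₂(0.06) = 0.2435
−0.15·log₂(0.15) = 0.4105
−0.21·log₂(0.21) = 0.4728
−0.20·log₂(0.20) = 0.4644
−0.24·log₂(0.24) = 0.4941
−0.14·log₂(0.14) = 0.3971
Sum ≈ 2.4825 → 2.483 bits.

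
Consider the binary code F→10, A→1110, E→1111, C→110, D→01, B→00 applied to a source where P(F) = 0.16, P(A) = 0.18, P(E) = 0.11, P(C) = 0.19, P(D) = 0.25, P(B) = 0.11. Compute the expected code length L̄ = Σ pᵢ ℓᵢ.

L̄ = Σ pᵢ·ℓᵢ = 0.16·2 + 0.18·4 + 0.11·4 + 0.19·3 + 0.25·2 + 0.11·2 = 2.77 bits/symbol.

2.77 bits/symbol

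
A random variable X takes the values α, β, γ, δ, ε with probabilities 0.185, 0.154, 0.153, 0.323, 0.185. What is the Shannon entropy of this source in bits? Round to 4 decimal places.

2.2574 bits

H = −Σ pᵢ log₂ pᵢ.
−0.185·log₂(0.185) = 0.4504
−0.154·log₂(0.154) = 0.4156
−0.153·log₂(0.153) = 0.4144
−0.323·log₂(0.323) = 0.5266
−0.185·log₂(0.185) = 0.4504
Sum ≈ 2.2574 → 2.2574 bits.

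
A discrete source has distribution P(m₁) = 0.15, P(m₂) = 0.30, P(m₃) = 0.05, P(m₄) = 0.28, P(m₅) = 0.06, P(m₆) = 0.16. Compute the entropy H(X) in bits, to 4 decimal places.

H = −Σ pᵢ log₂ pᵢ.
−0.15·log₂(0.15) = 0.4105
−0.30·log₂(0.30) = 0.5211
−0.05·log₂(0.05) = 0.2161
−0.28·log₂(0.28) = 0.5142
−0.06·log₂(0.06) = 0.2435
−0.16·log₂(0.16) = 0.4230
Sum ≈ 2.3285 → 2.3285 bits.

2.3285 bits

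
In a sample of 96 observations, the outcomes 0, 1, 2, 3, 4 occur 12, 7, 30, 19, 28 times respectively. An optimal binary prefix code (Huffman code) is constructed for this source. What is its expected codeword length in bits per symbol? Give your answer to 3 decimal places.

Probabilities are the counts divided by 96.
Repeatedly combine the two least-probable nodes; the expected code length is the sum of the merged weights.
merge 7/96 + 1/8 → 19/96
merge 19/96 + 19/96 → 19/48
merge 7/24 + 5/16 → 29/48
merge 19/48 + 29/48 → 1
L = 19/96 + 19/48 + 29/48 + 1 = 211/96 ≈ 2.198 bits/symbol.

2.198 bits/symbol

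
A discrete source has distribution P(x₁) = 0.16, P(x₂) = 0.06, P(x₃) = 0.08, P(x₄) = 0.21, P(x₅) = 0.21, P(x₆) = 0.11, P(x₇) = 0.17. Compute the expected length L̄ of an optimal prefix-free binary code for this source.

2.72 bits/symbol

Repeatedly combine the two least-probable nodes; the expected code length is the sum of the merged weights.
merge 3/50 + 2/25 → 7/50
merge 11/100 + 7/50 → 1/4
merge 4/25 + 17/100 → 33/100
merge 21/100 + 21/100 → 21/50
merge 1/4 + 33/100 → 29/50
merge 21/50 + 29/50 → 1
L = 7/50 + 1/4 + 33/100 + 21/50 + 29/50 + 1 = 68/25 = 2.72 bits/symbol.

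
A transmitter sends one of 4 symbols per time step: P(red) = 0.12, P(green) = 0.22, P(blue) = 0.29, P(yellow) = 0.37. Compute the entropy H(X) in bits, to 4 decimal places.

H = −Σ pᵢ log₂ pᵢ.
−0.12·log₂(0.12) = 0.3671
−0.22·log₂(0.22) = 0.4806
−0.29·log₂(0.29) = 0.5179
−0.37·log₂(0.37) = 0.5307
Sum ≈ 1.8963 → 1.8963 bits.

1.8963 bits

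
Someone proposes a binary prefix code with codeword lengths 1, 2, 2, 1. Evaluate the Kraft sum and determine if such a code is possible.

1.5; no

With common denominator 2^2 = 4: Σ 2^(−ℓᵢ) = 2/4 + 1/4 + 1/4 + 2/4 = 6/4 = 1.5.
Kraft's inequality requires Σ ≤ 1; here Σ = 1.5 > 1, so no such prefix code exists.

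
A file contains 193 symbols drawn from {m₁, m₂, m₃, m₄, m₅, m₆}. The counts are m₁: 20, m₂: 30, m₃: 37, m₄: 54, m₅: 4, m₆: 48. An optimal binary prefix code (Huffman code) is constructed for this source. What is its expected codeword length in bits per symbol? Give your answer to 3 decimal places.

2.404 bits/symbol

Probabilities are the counts divided by 193.
Repeatedly combine the two least-probable nodes; the expected code length is the sum of the merged weights.
merge 4/193 + 20/193 → 24/193
merge 24/193 + 30/193 → 54/193
merge 37/193 + 48/193 → 85/193
merge 54/193 + 54/193 → 108/193
merge 85/193 + 108/193 → 1
L = 24/193 + 54/193 + 85/193 + 108/193 + 1 = 464/193 ≈ 2.404 bits/symbol.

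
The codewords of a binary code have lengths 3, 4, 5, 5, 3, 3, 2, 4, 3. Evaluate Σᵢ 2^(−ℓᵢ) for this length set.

0.9375

With common denominator 2^5 = 32: Σ 2^(−ℓᵢ) = 4/32 + 2/32 + 1/32 + 1/32 + 4/32 + 4/32 + 8/32 + 2/32 + 4/32 = 30/32 = 0.9375.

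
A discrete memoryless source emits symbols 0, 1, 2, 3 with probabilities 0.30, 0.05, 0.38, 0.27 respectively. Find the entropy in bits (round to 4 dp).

H = −Σ pᵢ log₂ pᵢ.
−0.30·log₂(0.30) = 0.5211
−0.05·log₂(0.05) = 0.2161
−0.38·log₂(0.38) = 0.5305
−0.27·log₂(0.27) = 0.5100
Sum ≈ 1.7777 → 1.7777 bits.

1.7777 bits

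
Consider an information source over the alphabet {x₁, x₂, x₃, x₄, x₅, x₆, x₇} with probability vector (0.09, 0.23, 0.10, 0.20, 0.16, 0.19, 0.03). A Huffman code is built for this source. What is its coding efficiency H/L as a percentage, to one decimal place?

Entropy H = −Σ p log₂ p ≈ 2.6269 bits.
Huffman merges: 3/100+9/100→3/25; 1/10+3/25→11/50; 4/25+19/100→7/20; 1/5+11/50→21/50; 23/100+7/20→29/50; 21/50+29/50→1. L = 269/100 ≈ 2.6900.
Efficiency = H/L = 2.6269/2.6900 = 97.7%.

97.7%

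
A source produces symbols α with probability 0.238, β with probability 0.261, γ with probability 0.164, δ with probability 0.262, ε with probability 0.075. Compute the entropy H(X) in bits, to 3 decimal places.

H = −Σ pᵢ log₂ pᵢ.
−0.238·log₂(0.238) = 0.4929
−0.261·log₂(0.261) = 0.5058
−0.164·log₂(0.164) = 0.4278
−0.262·log₂(0.262) = 0.5063
−0.075·log₂(0.075) = 0.2803
Sum ≈ 2.2130 → 2.213 bits.

2.213 bits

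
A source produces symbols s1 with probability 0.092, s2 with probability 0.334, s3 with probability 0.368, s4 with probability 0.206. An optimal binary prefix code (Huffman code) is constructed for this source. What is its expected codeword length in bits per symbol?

1.93 bits/symbol

Repeatedly combine the two least-probable nodes; the expected code length is the sum of the merged weights.
merge 23/250 + 103/500 → 149/500
merge 149/500 + 167/500 → 79/125
merge 46/125 + 79/125 → 1
L = 149/500 + 79/125 + 1 = 193/100 = 1.93 bits/symbol.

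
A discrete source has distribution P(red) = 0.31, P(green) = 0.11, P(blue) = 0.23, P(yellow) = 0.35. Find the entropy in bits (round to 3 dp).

H = −Σ pᵢ log₂ pᵢ.
−0.31·log₂(0.31) = 0.5238
−0.11·log₂(0.11) = 0.3503
−0.23·log₂(0.23) = 0.4877
−0.35·log₂(0.35) = 0.5301
Sum ≈ 1.8918 → 1.892 bits.

1.892 bits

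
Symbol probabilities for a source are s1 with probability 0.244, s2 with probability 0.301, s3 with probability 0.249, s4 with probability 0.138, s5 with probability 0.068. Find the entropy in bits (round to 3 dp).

2.175 bits

H = −Σ pᵢ log₂ pᵢ.
−0.244·log₂(0.244) = 0.4966
−0.301·log₂(0.301) = 0.5214
−0.249·log₂(0.249) = 0.4994
−0.138·log₂(0.138) = 0.3943
−0.068·log₂(0.068) = 0.2637
Sum ≈ 2.1754 → 2.175 bits.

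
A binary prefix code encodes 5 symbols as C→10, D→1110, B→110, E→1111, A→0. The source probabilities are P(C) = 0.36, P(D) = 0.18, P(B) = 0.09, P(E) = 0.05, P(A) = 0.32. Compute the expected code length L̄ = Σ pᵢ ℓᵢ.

2.23 bits/symbol

L̄ = Σ pᵢ·ℓᵢ = 0.36·2 + 0.18·4 + 0.09·3 + 0.05·4 + 0.32·1 = 2.23 bits/symbol.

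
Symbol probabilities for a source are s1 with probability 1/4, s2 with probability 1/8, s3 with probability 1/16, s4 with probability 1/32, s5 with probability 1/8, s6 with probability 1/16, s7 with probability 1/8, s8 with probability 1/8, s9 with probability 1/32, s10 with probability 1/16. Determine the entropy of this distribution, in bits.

Each probability is a power of 1/2, so log₂(1/p) is an integer.
H = Σ p·log₂(1/p) = 1/4·2 + 1/8·3 + 1/16·4 + 1/32·5 + 1/8·3 + 1/16·4 + 1/8·3 + 1/8·3 + 1/32·5 + 1/16·4 = 3.0625 bits.

3.0625 bits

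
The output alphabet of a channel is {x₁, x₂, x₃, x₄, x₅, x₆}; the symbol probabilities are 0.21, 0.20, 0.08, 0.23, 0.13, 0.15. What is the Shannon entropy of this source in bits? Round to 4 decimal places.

2.5096 bits

H = −Σ pᵢ log₂ pᵢ.
−0.21·log₂(0.21) = 0.4728
−0.20·log₂(0.20) = 0.4644
−0.08·log₂(0.08) = 0.2915
−0.23·log₂(0.23) = 0.4877
−0.13·log₂(0.13) = 0.3826
−0.15·log₂(0.15) = 0.4105
Sum ≈ 2.5096 → 2.5096 bits.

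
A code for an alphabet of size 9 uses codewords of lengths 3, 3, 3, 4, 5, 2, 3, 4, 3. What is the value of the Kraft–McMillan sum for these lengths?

With common denominator 2^5 = 32: Σ 2^(−ℓᵢ) = 4/32 + 4/32 + 4/32 + 2/32 + 1/32 + 8/32 + 4/32 + 2/32 + 4/32 = 33/32 = 1.03125.

1.03125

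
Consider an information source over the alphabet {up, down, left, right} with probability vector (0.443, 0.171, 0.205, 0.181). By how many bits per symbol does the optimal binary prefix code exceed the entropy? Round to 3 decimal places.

Entropy H = −Σ p log₂ p ≈ 1.8711 bits.
Huffman merges: 171/1000+181/1000→44/125; 41/200+44/125→557/1000; 443/1000+557/1000→1. L = 1909/1000 ≈ 1.9090.
L − H = 1.9090 − 1.8711 = 0.038 bits.

0.038 bits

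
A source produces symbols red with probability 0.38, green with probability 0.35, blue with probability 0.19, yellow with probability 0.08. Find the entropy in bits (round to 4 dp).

1.8073 bits

H = −Σ pᵢ log₂ pᵢ.
−0.38·log₂(0.38) = 0.5305
−0.35·log₂(0.35) = 0.5301
−0.19·log₂(0.19) = 0.4552
−0.08·log₂(0.08) = 0.2915
Sum ≈ 1.8073 → 1.8073 bits.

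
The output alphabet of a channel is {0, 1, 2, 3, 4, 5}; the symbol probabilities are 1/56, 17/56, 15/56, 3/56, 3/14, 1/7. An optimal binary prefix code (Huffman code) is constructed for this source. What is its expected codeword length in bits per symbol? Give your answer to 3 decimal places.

Repeatedly combine the two least-probable nodes; the expected code length is the sum of the merged weights.
merge 1/56 + 3/56 → 1/14
merge 1/14 + 1/7 → 3/14
merge 3/14 + 3/14 → 3/7
merge 15/56 + 17/56 → 4/7
merge 3/7 + 4/7 → 1
L = 1/14 + 3/14 + 3/7 + 4/7 + 1 = 16/7 ≈ 2.286 bits/symbol.

2.286 bits/symbol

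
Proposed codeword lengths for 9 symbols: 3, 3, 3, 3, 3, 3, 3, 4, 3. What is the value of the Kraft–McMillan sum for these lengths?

With common denominator 2^4 = 16: Σ 2^(−ℓᵢ) = 2/16 + 2/16 + 2/16 + 2/16 + 2/16 + 2/16 + 2/16 + 1/16 + 2/16 = 17/16 = 1.0625.

1.0625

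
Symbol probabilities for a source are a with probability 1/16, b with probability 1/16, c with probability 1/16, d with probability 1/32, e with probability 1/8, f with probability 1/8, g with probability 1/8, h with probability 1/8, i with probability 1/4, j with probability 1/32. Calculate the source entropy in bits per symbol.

Each probability is a power of 1/2, so log₂(1/p) is an integer.
H = Σ p·log₂(1/p) = 1/16·4 + 1/16·4 + 1/16·4 + 1/32·5 + 1/8·3 + 1/8·3 + 1/8·3 + 1/8·3 + 1/4·2 + 1/32·5 = 3.0625 bits.

3.0625 bits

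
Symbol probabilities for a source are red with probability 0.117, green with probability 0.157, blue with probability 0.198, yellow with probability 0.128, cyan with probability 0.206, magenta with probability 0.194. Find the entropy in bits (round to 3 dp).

2.552 bits

H = −Σ pᵢ log₂ pᵢ.
−0.117·log₂(0.117) = 0.3622
−0.157·log₂(0.157) = 0.4194
−0.198·log₂(0.198) = 0.4626
−0.128·log₂(0.128) = 0.3796
−0.206·log₂(0.206) = 0.4695
−0.194·log₂(0.194) = 0.4590
Sum ≈ 2.5523 → 2.552 bits.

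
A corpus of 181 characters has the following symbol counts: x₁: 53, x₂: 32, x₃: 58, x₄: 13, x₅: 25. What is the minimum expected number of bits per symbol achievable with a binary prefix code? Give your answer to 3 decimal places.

Probabilities are the counts divided by 181.
Repeatedly combine the two least-probable nodes; the expected code length is the sum of the merged weights.
merge 13/181 + 25/181 → 38/181
merge 32/181 + 38/181 → 70/181
merge 53/181 + 58/181 → 111/181
merge 70/181 + 111/181 → 1
L = 38/181 + 70/181 + 111/181 + 1 = 400/181 ≈ 2.210 bits/symbol.

2.210 bits/symbol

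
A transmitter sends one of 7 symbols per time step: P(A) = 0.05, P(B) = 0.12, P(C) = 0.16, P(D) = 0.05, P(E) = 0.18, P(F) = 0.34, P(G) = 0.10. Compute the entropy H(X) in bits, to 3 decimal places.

2.529 bits

H = −Σ pᵢ log₂ pᵢ.
−0.05·log₂(0.05) = 0.2161
−0.12·log₂(0.12) = 0.3671
−0.16·log₂(0.16) = 0.4230
−0.05·log₂(0.05) = 0.2161
−0.18·log₂(0.18) = 0.4453
−0.34·log₂(0.34) = 0.5292
−0.10·log₂(0.10) = 0.3322
Sum ≈ 2.5290 → 2.529 bits.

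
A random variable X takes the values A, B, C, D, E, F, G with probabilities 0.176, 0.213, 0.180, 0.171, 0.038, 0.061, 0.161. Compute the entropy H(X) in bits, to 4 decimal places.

2.6470 bits

H = −Σ pᵢ log₂ pᵢ.
−0.176·log₂(0.176) = 0.4411
−0.213·log₂(0.213) = 0.4752
−0.180·log₂(0.180) = 0.4453
−0.171·log₂(0.171) = 0.4357
−0.038·log₂(0.038) = 0.1793
−0.061·log₂(0.061) = 0.2461
−0.161·log₂(0.161) = 0.4242
Sum ≈ 2.6470 → 2.6470 bits.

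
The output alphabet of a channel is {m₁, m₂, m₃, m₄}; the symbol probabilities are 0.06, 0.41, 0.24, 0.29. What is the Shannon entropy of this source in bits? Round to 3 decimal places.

1.783 bits

H = −Σ pᵢ log₂ pᵢ.
−0.06·log₂(0.06) = 0.2435
−0.41·log₂(0.41) = 0.5274
−0.24·log₂(0.24) = 0.4941
−0.29·log₂(0.29) = 0.5179
Sum ≈ 1.7830 → 1.783 bits.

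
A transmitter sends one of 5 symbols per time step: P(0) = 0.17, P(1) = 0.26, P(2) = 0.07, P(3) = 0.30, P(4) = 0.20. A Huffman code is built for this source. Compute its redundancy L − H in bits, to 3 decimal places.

0.046 bits

Entropy H = −Σ p log₂ p ≈ 2.1939 bits.
Huffman merges: 7/100+17/100→6/25; 1/5+6/25→11/25; 13/50+3/10→14/25; 11/25+14/25→1. L = 56/25 ≈ 2.2400.
L − H = 2.2400 − 2.1939 = 0.046 bits.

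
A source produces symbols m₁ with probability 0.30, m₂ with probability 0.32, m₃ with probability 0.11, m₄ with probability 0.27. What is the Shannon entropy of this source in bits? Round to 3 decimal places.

H = −Σ pᵢ log₂ pᵢ.
−0.30·log₂(0.30) = 0.5211
−0.32·log₂(0.32) = 0.5260
−0.11·log₂(0.11) = 0.3503
−0.27·log₂(0.27) = 0.5100
Sum ≈ 1.9074 → 1.907 bits.

1.907 bits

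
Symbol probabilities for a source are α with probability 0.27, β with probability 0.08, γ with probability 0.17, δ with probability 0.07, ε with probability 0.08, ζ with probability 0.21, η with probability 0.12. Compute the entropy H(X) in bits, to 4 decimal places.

2.6361 bits

H = −Σ pᵢ log₂ pᵢ.
−0.27·log₂(0.27) = 0.5100
−0.08·log₂(0.08) = 0.2915
−0.17·log₂(0.17) = 0.4346
−0.07·log₂(0.07) = 0.2686
−0.08·log₂(0.08) = 0.2915
−0.21·log₂(0.21) = 0.4728
−0.12·log₂(0.12) = 0.3671
Sum ≈ 2.6361 → 2.6361 bits.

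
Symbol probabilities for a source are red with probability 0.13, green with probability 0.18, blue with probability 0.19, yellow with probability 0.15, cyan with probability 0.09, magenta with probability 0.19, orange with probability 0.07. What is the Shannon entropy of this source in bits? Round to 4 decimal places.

H = −Σ pᵢ log₂ pᵢ.
−0.13·log₂(0.13) = 0.3826
−0.18·log₂(0.18) = 0.4453
−0.19·log₂(0.19) = 0.4552
−0.15·log₂(0.15) = 0.4105
−0.09·log₂(0.09) = 0.3127
−0.19·log₂(0.19) = 0.4552
−0.07·log₂(0.07) = 0.2686
Sum ≈ 2.7302 → 2.7302 bits.

2.7302 bits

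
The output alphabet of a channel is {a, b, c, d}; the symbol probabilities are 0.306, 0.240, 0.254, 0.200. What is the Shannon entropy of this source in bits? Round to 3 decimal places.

1.983 bits

H = −Σ pᵢ log₂ pᵢ.
−0.306·log₂(0.306) = 0.5228
−0.240·log₂(0.240) = 0.4941
−0.254·log₂(0.254) = 0.5022
−0.200·log₂(0.200) = 0.4644
Sum ≈ 1.9835 → 1.983 bits.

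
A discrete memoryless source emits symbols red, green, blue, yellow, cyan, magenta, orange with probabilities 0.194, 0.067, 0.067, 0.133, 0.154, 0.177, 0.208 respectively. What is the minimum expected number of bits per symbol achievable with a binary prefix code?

Repeatedly combine the two least-probable nodes; the expected code length is the sum of the merged weights.
merge 67/1000 + 67/1000 → 67/500
merge 133/1000 + 67/500 → 267/1000
merge 77/500 + 177/1000 → 331/1000
merge 97/500 + 26/125 → 201/500
merge 267/1000 + 331/1000 → 299/500
merge 201/500 + 299/500 → 1
L = 67/500 + 267/1000 + 331/1000 + 201/500 + 299/500 + 1 = 683/250 = 2.732 bits/symbol.

2.732 bits/symbol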